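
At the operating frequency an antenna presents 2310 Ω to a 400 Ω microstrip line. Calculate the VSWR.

VSWR ≈ 5.78

Γ = (2310 − 400)/(2310 + 400) = 0.705
VSWR = (1 + 0.705)/(1 − 0.705)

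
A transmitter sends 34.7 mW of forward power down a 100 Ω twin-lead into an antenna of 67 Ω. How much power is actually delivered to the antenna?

Γ = (67 − 100)/(67 + 100) = -0.198
|Γ|² = 0.039
P_refl = |Γ|²·P_inc = 1.35 mW, P_del = (1 − |Γ|²)·P_inc = 33.3 mW

P_delivered ≈ 33.3 mW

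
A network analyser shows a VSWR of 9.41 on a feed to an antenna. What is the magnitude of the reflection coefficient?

|Γ| = (S − 1)/(S + 1) = (9.41 − 1)/(9.41 + 1) = 8.41/10.4

|Γ| ≈ 0.808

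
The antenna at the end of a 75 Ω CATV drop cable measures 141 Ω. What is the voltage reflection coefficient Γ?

Γ = 0.306

Γ = (Z_L − Z_0)/(Z_L + Z_0) = (141 − 75)/(141 + 75) = 66/216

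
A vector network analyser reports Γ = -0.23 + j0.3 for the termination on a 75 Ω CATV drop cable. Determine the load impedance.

Z_L ≈ 40.1 + j28.1 Ω

Z_L = Z_0·(1 + Γ)/(1 − Γ) = 75·(0.77 + j0.3)/(1.23 − j0.3)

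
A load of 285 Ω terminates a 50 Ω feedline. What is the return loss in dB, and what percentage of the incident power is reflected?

Γ = (285 − 50)/(285 + 50) = 0.701
RL = −20·log₁₀(0.701) = 3.08 dB
P_refl/P_inc = |Γ|² = 0.492

RL ≈ 3.08 dB; 49.2% of incident power reflected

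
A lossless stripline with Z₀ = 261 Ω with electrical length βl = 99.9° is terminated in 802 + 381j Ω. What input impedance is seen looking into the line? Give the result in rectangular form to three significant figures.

Z_in ≈ 68.2 + j9.26 Ω

tan(βl) = tan(99.9°) = -5.73
Z_in = Z_0·(Z_L + jZ_0·tanβl)/(Z_0 + jZ_L·tanβl)
     = 261·(802 − j1110)/(2440 − j4600)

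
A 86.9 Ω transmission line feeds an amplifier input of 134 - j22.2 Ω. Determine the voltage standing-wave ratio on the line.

VSWR ≈ 1.61

Γ = (Z_L − Z_0)/(Z_L + Z_0) = (47.1 − j22.2)/(220.9 − j22.2)
|Γ| = 52.1/222 = 0.235
VSWR = (1 + |Γ|)/(1 − |Γ|) = 1.23/0.765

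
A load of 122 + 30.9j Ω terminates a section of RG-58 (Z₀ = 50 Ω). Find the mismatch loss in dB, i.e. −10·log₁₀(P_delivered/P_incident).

Γ = (72 + j30.9)/(172 + j30.9), |Γ| = 0.448
|Γ|² = 0.201, so P_del/P_inc = 1 − |Γ|² = 0.799
ML = −10·log₁₀(1 − |Γ|²)

mismatch loss ≈ 0.975 dB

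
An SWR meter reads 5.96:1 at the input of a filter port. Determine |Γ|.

|Γ| ≈ 0.713

|Γ| = (S − 1)/(S + 1) = (5.96 − 1)/(5.96 + 1) = 4.96/6.96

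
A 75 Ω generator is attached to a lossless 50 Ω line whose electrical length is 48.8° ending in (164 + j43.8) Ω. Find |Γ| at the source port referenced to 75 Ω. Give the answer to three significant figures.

tan(βl) = 1.14
Z_in = Z_0·(Z_L + jZ_0·tanβl)/(Z_0 + jZ_L·tanβl) = 26.9 − j43.8 Ω
Γ_s = (Z_in − Z_s)/(Z_in + Z_s) = (-48.1 − j43.8)/(102 − j43.8), |Γ_s| = 0.586

|Γ| ≈ 0.586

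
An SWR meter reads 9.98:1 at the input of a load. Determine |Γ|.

|Γ| = (S − 1)/(S + 1) = (9.98 − 1)/(9.98 + 1) = 8.98/11

|Γ| ≈ 0.818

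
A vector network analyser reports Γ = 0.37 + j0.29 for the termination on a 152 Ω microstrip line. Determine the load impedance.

Z_L ≈ 246 + j183 Ω

Z_L = Z_0·(1 + Γ)/(1 − Γ) = 152·(1.37 + j0.29)/(0.63 − j0.29)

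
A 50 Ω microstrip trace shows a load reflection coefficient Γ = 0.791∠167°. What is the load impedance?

Z_L = Z_0·(1 + Γ)/(1 − Γ) = 50·(0.229 + j0.178)/(1.77 − j0.178)

Z_L ≈ 5.91 + j5.62 Ω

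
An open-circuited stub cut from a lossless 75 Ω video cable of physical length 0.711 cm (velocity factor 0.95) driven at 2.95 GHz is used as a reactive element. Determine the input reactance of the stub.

X_in ≈ -150 Ω (capacitive)

λ = v/f = 0.95·c / 2.95 GHz = 0.0966 m
βl = 2π·l/λ = 2π × 0.0736 = 26.5°
tan(βl) = 0.498
For an open-circuited stub, Z_in = −jZ_0·cot(βl) = −jZ_0/tan(βl)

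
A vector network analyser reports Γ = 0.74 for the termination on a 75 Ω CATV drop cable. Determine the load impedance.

Z_L ≈ 502 Ω

Z_L = Z_0·(1 + Γ)/(1 − Γ) = 75·(1.74)/(0.26)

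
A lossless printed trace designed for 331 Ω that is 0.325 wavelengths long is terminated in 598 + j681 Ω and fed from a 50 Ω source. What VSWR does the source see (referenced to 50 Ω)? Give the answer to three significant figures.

VSWR ≈ 2.76

βl = 2π × 0.325 = 117°
tan(βl) = -1.96
Z_in = Z_0·(Z_L + jZ_0·tanβl)/(Z_0 + jZ_L·tanβl) = 76.4 + j60 Ω
Γ_s = (Z_in − Z_s)/(Z_in + Z_s) = (26.4 + j60)/(126 + j60), |Γ_s| = 0.469
VSWR = (1 + |Γ_s|)/(1 − |Γ_s|)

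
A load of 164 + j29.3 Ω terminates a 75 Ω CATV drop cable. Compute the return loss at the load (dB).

Γ = (89 + j29.3)/(239 + j29.3), |Γ| = 0.389
RL = −20·log₁₀|Γ| = −20·log₁₀(0.389)

RL ≈ 8.2 dB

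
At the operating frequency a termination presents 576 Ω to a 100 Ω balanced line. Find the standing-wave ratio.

Γ = (576 − 100)/(576 + 100) = 0.704
VSWR = (1 + 0.704)/(1 − 0.704)

VSWR ≈ 5.76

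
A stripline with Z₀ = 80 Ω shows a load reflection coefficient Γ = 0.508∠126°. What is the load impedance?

Z_L = Z_0·(1 + Γ)/(1 − Γ) = 80·(0.701 + j0.411)/(1.3 − j0.411)

Z_L ≈ 32 + j35.4 Ω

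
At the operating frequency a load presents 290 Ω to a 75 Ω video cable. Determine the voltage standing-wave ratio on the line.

Γ = (290 − 75)/(290 + 75) = 0.589
VSWR = (1 + 0.589)/(1 − 0.589)

VSWR ≈ 3.87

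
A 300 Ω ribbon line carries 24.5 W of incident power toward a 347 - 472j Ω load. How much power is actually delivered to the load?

P_delivered ≈ 15.9 W

|Γ| = |(47 − j472)/(647 − j472)| = 0.592
|Γ|² = 0.351
P_refl = |Γ|²·P_inc = 8.59 W, P_del = (1 − |Γ|²)·P_inc = 15.9 W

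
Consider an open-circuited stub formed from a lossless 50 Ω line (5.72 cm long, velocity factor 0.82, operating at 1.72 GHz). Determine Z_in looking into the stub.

Z_in ≈ +j68.8 Ω

λ = v/f = 0.82·c / 1.72 GHz = 0.143 m
βl = 2π·l/λ = 2π × 0.4 = 144°
tan(βl) = -0.727
For an open-circuited stub, Z_in = −jZ_0·cot(βl) = −jZ_0/tan(βl)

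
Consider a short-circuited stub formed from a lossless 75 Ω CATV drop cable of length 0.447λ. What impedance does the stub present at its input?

Z_in ≈ −j25.9 Ω

βl = 2π × 0.447 = 161°
tan(βl) = -0.346
For a short-circuited stub, Z_in = jZ_0·tan(βl)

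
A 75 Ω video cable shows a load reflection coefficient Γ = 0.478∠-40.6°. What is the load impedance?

Z_L ≈ 115 − j92.8 Ω

Z_L = Z_0·(1 + Γ)/(1 − Γ) = 75·(1.36 − j0.311)/(0.637 + j0.311)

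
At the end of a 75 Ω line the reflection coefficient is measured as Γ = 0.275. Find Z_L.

Z_L = Z_0·(1 + Γ)/(1 − Γ) = 75·(1.27)/(0.725)

Z_L ≈ 132 Ω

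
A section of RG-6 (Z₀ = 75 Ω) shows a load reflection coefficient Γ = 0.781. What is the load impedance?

Z_L = Z_0·(1 + Γ)/(1 − Γ) = 75·(1.78)/(0.219)

Z_L ≈ 610 Ω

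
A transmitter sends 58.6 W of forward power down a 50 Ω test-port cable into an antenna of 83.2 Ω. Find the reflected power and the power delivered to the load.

P_reflected ≈ 3.64 W; P_delivered ≈ 55 W

Γ = (83.2 − 50)/(83.2 + 50) = 0.249
|Γ|² = 0.0621
P_refl = |Γ|²·P_inc = 3.64 W, P_del = (1 − |Γ|²)·P_inc = 55 W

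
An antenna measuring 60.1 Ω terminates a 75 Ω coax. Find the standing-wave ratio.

Γ = (60.1 − 75)/(60.1 + 75) = -0.11
VSWR = (1 + 0.11)/(1 − 0.11)

VSWR ≈ 1.25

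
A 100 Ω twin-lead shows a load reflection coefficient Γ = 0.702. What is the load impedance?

Z_L = Z_0·(1 + Γ)/(1 − Γ) = 100·(1.7)/(0.298)

Z_L ≈ 571 Ω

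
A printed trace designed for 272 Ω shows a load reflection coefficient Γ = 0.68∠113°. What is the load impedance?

Z_L = Z_0·(1 + Γ)/(1 − Γ) = 272·(0.734 + j0.626)/(1.27 − j0.626)

Z_L ≈ 73.3 + j171 Ω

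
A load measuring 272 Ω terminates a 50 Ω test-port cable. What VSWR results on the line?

Γ = (272 − 50)/(272 + 50) = 0.689
VSWR = (1 + 0.689)/(1 − 0.689)

VSWR ≈ 5.44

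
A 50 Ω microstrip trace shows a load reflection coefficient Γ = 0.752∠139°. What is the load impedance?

Z_L ≈ 8.04 + j18.3 Ω

Z_L = Z_0·(1 + Γ)/(1 − Γ) = 50·(0.432 + j0.493)/(1.57 − j0.493)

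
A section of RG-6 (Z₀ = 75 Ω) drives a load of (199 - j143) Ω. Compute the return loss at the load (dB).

RL ≈ 4.26 dB

Γ = (124 − j143)/(274 − j143), |Γ| = 0.612
RL = −20·log₁₀|Γ| = −20·log₁₀(0.612)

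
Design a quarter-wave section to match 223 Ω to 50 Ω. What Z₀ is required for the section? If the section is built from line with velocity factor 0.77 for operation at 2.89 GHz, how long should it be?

Z_qwt = √(Z_0·R_L) = √(50 × 223) = √11150
λ = 0.77·c/f = 0.0799 m, so l = λ/4 = 0.02 m

Z_qwt ≈ 106 Ω; length ≈ 2 cm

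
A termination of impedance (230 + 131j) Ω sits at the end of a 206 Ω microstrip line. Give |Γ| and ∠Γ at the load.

Γ ≈ 0.293 ∠ 62.9°

Γ = (Z_L − Z_0)/(Z_L + Z_0) = (24 + j131)/(436 + j131)
|Γ| = 133/455 = 0.293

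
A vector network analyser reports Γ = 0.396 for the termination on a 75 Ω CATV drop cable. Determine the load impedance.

Z_L = Z_0·(1 + Γ)/(1 − Γ) = 75·(1.4)/(0.604)

Z_L ≈ 173 Ω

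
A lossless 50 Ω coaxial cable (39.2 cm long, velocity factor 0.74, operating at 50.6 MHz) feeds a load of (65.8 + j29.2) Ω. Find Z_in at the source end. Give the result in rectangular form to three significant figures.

Z_in ≈ 84.6 − j14.8 Ω

λ = v/f = 0.74·c / 50.6 MHz = 4.39 m
βl = 2π·l/λ = 2π × 0.0893 = 32.2°
tan(βl) = tan(32.2°) = 0.629
Z_in = Z_0·(Z_L + jZ_0·tanβl)/(Z_0 + jZ_L·tanβl)
     = 50·(65.8 + j60.6)/(31.6 + j41.4)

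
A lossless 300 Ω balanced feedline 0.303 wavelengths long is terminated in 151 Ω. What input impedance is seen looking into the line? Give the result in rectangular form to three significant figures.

βl = 2π × 0.303 = 109°
tan(βl) = tan(109°) = -2.89
Z_in = Z_0·(Z_L + jZ_0·tanβl)/(Z_0 + jZ_L·tanβl)
     = 300·(151 − j867)/(300 − j437)

Z_in ≈ 453 − j208 Ω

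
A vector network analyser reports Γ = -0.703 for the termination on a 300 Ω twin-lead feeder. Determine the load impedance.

Z_L ≈ 52.3 Ω

Z_L = Z_0·(1 + Γ)/(1 − Γ) = 300·(0.297)/(1.7)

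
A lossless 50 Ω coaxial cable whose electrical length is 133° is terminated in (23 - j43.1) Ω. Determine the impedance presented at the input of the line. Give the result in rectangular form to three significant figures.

tan(βl) = tan(133°) = -1.07
Z_in = Z_0·(Z_L + jZ_0·tanβl)/(Z_0 + jZ_L·tanβl)
     = 50·(23 − j96.7)/(3.78 − j24.7)

Z_in ≈ 199 + j16.2 Ω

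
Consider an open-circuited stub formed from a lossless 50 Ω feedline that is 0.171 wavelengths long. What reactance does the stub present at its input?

βl = 2π × 0.171 = 61.6°
tan(βl) = 1.85
For an open-circuited stub, Z_in = −jZ_0·cot(βl) = −jZ_0/tan(βl)

X_in ≈ -27.1 Ω (capacitive)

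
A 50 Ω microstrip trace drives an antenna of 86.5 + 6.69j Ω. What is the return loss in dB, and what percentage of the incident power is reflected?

RL ≈ 11.3 dB; 7.37% of incident power reflected

Γ = (36.5 + j6.69)/(136.5 + j6.69), |Γ| = 0.272
RL = −20·log₁₀(0.272) = 11.3 dB
P_refl/P_inc = |Γ|² = 0.0737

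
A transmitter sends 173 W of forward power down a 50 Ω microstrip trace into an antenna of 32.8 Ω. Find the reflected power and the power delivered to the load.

P_reflected ≈ 7.47 W; P_delivered ≈ 166 W

Γ = (32.8 − 50)/(32.8 + 50) = -0.208
|Γ|² = 0.0432
P_refl = |Γ|²·P_inc = 7.47 W, P_del = (1 − |Γ|²)·P_inc = 166 W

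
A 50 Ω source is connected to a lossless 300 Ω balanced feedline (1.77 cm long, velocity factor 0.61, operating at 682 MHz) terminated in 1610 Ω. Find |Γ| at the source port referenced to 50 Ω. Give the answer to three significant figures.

|Γ| ≈ 0.929

λ = v/f = 0.61·c / 682 MHz = 0.268 m
βl = 2π·l/λ = 2π × 0.066 = 23.7°
tan(βl) = 0.44
Z_in = Z_0·(Z_L + jZ_0·tanβl)/(Z_0 + jZ_L·tanβl) = 292 − j558 Ω
Γ_s = (Z_in − Z_s)/(Z_in + Z_s) = (242 − j558)/(342 − j558), |Γ_s| = 0.929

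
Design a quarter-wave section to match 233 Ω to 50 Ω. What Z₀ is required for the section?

Z_qwt = √(Z_0·R_L) = √(50 × 233) = √11650

Z_qwt ≈ 108 Ω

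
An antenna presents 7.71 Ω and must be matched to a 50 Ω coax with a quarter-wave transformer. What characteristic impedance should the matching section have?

Z_qwt ≈ 19.6 Ω

Z_qwt = √(Z_0·R_L) = √(50 × 7.71) = √385.5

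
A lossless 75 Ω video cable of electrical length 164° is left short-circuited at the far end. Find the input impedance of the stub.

Z_in ≈ −j21.5 Ω

tan(βl) = -0.287
For a short-circuited stub, Z_in = jZ_0·tan(βl)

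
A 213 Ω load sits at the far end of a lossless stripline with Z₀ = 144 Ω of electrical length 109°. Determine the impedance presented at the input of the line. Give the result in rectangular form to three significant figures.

Z_in ≈ 103 + j25.5 Ω

tan(βl) = tan(109°) = -2.9
Z_in = Z_0·(Z_L + jZ_0·tanβl)/(Z_0 + jZ_L·tanβl)
     = 144·(213 − j418)/(144 − j619)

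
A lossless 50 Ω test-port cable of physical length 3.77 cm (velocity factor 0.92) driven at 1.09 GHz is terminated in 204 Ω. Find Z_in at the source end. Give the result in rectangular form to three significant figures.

Z_in ≈ 18.3 − j33.6 Ω

λ = v/f = 0.92·c / 1.09 GHz = 0.253 m
βl = 2π·l/λ = 2π × 0.149 = 53.6°
tan(βl) = tan(53.6°) = 1.36
Z_in = Z_0·(Z_L + jZ_0·tanβl)/(Z_0 + jZ_L·tanβl)
     = 50·(204 + j67.8)/(50 + j277)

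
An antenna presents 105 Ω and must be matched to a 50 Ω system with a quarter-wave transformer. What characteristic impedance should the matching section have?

Z_qwt ≈ 72.5 Ω

Z_qwt = √(Z_0·R_L) = √(50 × 105) = √5250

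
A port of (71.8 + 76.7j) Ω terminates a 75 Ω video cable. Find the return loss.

RL ≈ 6.68 dB

Γ = (-3.2 + j76.7)/(146.8 + j76.7), |Γ| = 0.463
RL = −20·log₁₀|Γ| = −20·log₁₀(0.463)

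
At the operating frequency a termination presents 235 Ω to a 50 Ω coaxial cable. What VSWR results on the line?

VSWR ≈ 4.7

Γ = (235 − 50)/(235 + 50) = 0.649
VSWR = (1 + 0.649)/(1 − 0.649)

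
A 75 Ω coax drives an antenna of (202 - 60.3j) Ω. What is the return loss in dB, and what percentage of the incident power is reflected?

RL ≈ 6.09 dB; 24.6% of incident power reflected

Γ = (127 − j60.3)/(277 − j60.3), |Γ| = 0.496
RL = −20·log₁₀(0.496) = 6.09 dB
P_refl/P_inc = |Γ|² = 0.246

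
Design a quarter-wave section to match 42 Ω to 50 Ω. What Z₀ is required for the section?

Z_qwt = √(Z_0·R_L) = √(50 × 42) = √2100

Z_qwt ≈ 45.8 Ω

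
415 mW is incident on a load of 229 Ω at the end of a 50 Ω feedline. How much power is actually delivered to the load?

Γ = (229 − 50)/(229 + 50) = 0.642
|Γ|² = 0.412
P_refl = |Γ|²·P_inc = 171 mW, P_del = (1 − |Γ|²)·P_inc = 244 mW

P_delivered ≈ 244 mW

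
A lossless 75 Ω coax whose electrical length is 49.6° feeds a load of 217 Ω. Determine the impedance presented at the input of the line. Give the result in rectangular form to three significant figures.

tan(βl) = tan(49.6°) = 1.17
Z_in = Z_0·(Z_L + jZ_0·tanβl)/(Z_0 + jZ_L·tanβl)
     = 75·(217 + j88.1)/(75 + j255)

Z_in ≈ 41.1 − j51.7 Ω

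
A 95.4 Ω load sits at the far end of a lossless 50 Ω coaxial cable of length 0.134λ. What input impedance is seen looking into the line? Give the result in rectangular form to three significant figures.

βl = 2π × 0.134 = 48.2°
tan(βl) = tan(48.2°) = 1.12
Z_in = Z_0·(Z_L + jZ_0·tanβl)/(Z_0 + jZ_L·tanβl)
     = 50·(95.4 + j56)/(50 + j107)

Z_in ≈ 38.6 − j26.6 Ω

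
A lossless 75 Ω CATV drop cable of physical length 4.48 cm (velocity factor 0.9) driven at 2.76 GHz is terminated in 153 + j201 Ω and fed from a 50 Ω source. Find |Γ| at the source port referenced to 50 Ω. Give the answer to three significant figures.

λ = v/f = 0.9·c / 2.76 GHz = 0.0978 m
βl = 2π·l/λ = 2π × 0.458 = 165°
tan(βl) = -0.27
Z_in = Z_0·(Z_L + jZ_0·tanβl)/(Z_0 + jZ_L·tanβl) = 50.1 + j121 Ω
Γ_s = (Z_in − Z_s)/(Z_in + Z_s) = (0.0614 + j121)/(100 + j121), |Γ_s| = 0.77

|Γ| ≈ 0.77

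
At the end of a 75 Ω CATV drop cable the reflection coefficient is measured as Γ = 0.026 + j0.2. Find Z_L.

Z_L = Z_0·(1 + Γ)/(1 − Γ) = 75·(1.03 + j0.2)/(0.974 − j0.2)

Z_L ≈ 72.8 + j30.3 Ω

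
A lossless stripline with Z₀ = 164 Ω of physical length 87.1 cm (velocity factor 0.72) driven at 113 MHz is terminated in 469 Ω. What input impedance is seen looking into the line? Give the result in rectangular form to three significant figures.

Z_in ≈ 304 + j202 Ω

λ = v/f = 0.72·c / 113 MHz = 1.91 m
βl = 2π·l/λ = 2π × 0.456 = 164°
tan(βl) = tan(164°) = -0.286
Z_in = Z_0·(Z_L + jZ_0·tanβl)/(Z_0 + jZ_L·tanβl)
     = 164·(469 − j46.9)/(164 − j134)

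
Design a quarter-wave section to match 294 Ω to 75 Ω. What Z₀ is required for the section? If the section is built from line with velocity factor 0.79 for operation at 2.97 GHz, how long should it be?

Z_qwt = √(Z_0·R_L) = √(75 × 294) = √22050
λ = 0.79·c/f = 0.0798 m, so l = λ/4 = 0.0199 m

Z_qwt ≈ 148 Ω; length ≈ 1.99 cm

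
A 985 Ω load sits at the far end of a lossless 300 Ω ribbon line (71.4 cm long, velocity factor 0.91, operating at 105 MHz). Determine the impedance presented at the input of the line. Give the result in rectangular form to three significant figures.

Z_in ≈ 93.4 + j42.3 Ω

λ = v/f = 0.91·c / 105 MHz = 2.6 m
βl = 2π·l/λ = 2π × 0.275 = 98.9°
tan(βl) = tan(98.9°) = -6.41
Z_in = Z_0·(Z_L + jZ_0·tanβl)/(Z_0 + jZ_L·tanβl)
     = 300·(985 − j1920)/(300 − j6320)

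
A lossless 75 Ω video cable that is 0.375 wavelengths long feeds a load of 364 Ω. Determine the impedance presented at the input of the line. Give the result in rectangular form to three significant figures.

βl = 2π × 0.375 = 135°
tan(βl) = tan(135°) = -1
Z_in = Z_0·(Z_L + jZ_0·tanβl)/(Z_0 + jZ_L·tanβl)
     = 75·(364 − j75)/(75 − j364)

Z_in ≈ 29.6 + j68.9 Ω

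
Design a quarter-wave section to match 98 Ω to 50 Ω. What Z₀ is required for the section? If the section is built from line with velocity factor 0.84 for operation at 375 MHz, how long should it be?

Z_qwt ≈ 70 Ω; length ≈ 16.8 cm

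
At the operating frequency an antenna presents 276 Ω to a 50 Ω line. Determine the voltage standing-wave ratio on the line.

VSWR ≈ 5.52

For a purely resistive load, VSWR = R_L/Z_0 or Z_0/R_L (whichever > 1) = 276/50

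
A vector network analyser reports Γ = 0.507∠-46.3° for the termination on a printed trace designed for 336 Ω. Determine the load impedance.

Z_L ≈ 449 − j443 Ω

Z_L = Z_0·(1 + Γ)/(1 − Γ) = 336·(1.35 − j0.367)/(0.65 + j0.367)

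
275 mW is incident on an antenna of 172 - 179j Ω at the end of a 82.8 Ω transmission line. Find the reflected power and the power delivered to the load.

P_reflected ≈ 113 mW; P_delivered ≈ 162 mW

|Γ| = |(89.2 − j179)/(254.8 − j179)| = 0.642
|Γ|² = 0.412
P_refl = |Γ|²·P_inc = 113 mW, P_del = (1 − |Γ|²)·P_inc = 162 mW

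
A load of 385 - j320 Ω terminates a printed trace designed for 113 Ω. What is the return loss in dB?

RL ≈ 2.98 dB

Γ = (272 − j320)/(498 − j320), |Γ| = 0.709
RL = −20·log₁₀|Γ| = −20·log₁₀(0.709)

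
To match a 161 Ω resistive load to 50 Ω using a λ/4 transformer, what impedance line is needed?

Z_qwt = √(Z_0·R_L) = √(50 × 161) = √8050

Z_qwt ≈ 89.7 Ω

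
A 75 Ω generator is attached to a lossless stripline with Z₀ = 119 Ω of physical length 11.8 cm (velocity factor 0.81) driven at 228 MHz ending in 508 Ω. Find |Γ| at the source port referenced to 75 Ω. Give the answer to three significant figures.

λ = v/f = 0.81·c / 228 MHz = 1.07 m
βl = 2π·l/λ = 2π × 0.111 = 39.9°
tan(βl) = 0.835
Z_in = Z_0·(Z_L + jZ_0·tanβl)/(Z_0 + jZ_L·tanβl) = 62.9 − j125 Ω
Γ_s = (Z_in − Z_s)/(Z_in + Z_s) = (-12.1 − j125)/(138 − j125), |Γ_s| = 0.674

|Γ| ≈ 0.674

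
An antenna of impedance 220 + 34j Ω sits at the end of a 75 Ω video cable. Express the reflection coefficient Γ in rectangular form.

Γ ≈ 0.498 + j0.0578

Γ = (Z_L − Z_0)/(Z_L + Z_0) = (145 + j34)/(295 + j34)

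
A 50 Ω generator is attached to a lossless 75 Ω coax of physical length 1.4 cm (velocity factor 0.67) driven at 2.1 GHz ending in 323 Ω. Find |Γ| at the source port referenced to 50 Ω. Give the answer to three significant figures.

λ = v/f = 0.67·c / 2.1 GHz = 0.0957 m
βl = 2π·l/λ = 2π × 0.146 = 52.7°
tan(βl) = 1.31
Z_in = Z_0·(Z_L + jZ_0·tanβl)/(Z_0 + jZ_L·tanβl) = 26.7 − j52.5 Ω
Γ_s = (Z_in − Z_s)/(Z_in + Z_s) = (-23.3 − j52.5)/(76.7 − j52.5), |Γ_s| = 0.618

|Γ| ≈ 0.618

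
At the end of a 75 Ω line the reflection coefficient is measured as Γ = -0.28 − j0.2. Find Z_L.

Z_L ≈ 39.4 − j17.9 Ω

Z_L = Z_0·(1 + Γ)/(1 − Γ) = 75·(0.72 − j0.2)/(1.28 + j0.2)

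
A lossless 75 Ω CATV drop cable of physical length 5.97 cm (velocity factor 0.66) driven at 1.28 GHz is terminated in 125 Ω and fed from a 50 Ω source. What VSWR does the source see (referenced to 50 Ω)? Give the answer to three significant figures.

λ = v/f = 0.66·c / 1.28 GHz = 0.155 m
βl = 2π·l/λ = 2π × 0.386 = 139°
tan(βl) = -0.871
Z_in = Z_0·(Z_L + jZ_0·tanβl)/(Z_0 + jZ_L·tanβl) = 70.7 + j37.4 Ω
Γ_s = (Z_in − Z_s)/(Z_in + Z_s) = (20.7 + j37.4)/(121 + j37.4), |Γ_s| = 0.338
VSWR = (1 + |Γ_s|)/(1 − |Γ_s|)

VSWR ≈ 2.02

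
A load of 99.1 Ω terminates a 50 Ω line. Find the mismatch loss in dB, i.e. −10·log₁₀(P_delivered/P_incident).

Γ = (99.1 − 50)/(99.1 + 50) = 0.329
|Γ|² = 0.108, so P_del/P_inc = 1 − |Γ|² = 0.892
ML = −10·log₁₀(1 − |Γ|²)

mismatch loss ≈ 0.499 dB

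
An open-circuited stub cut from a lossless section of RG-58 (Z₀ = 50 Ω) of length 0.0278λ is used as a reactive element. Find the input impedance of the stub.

βl = 2π × 0.0278 = 10°
tan(βl) = 0.176
For an open-circuited stub, Z_in = −jZ_0·cot(βl) = −jZ_0/tan(βl)

Z_in ≈ −j283 Ω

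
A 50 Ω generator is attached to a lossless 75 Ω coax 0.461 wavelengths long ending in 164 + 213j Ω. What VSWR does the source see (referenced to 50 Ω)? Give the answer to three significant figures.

VSWR ≈ 8.22

βl = 2π × 0.461 = 166°
tan(βl) = -0.25
Z_in = Z_0·(Z_L + jZ_0·tanβl)/(Z_0 + jZ_L·tanβl) = 54.1 + j131 Ω
Γ_s = (Z_in − Z_s)/(Z_in + Z_s) = (4.05 + j131)/(104 + j131), |Γ_s| = 0.783
VSWR = (1 + |Γ_s|)/(1 − |Γ_s|)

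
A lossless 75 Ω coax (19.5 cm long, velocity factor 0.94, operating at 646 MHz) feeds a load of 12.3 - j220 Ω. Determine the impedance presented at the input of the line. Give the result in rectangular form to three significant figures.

λ = v/f = 0.94·c / 646 MHz = 0.437 m
βl = 2π·l/λ = 2π × 0.447 = 161°
tan(βl) = tan(161°) = -0.348
Z_in = Z_0·(Z_L + jZ_0·tanβl)/(Z_0 + jZ_L·tanβl)
     = 75·(12.3 − j246)/(-1.56 − j4.28)

Z_in ≈ 3740 + j1580 Ω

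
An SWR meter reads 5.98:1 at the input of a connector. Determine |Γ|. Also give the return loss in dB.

|Γ| = (S − 1)/(S + 1) = (5.98 − 1)/(5.98 + 1) = 4.98/6.98
RL = −20·log₁₀|Γ| = −20·log₁₀(0.713)

|Γ| ≈ 0.713; return loss ≈ 2.93 dB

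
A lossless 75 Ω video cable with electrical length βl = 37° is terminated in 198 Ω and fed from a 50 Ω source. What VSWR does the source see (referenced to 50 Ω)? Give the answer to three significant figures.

tan(βl) = 0.754
Z_in = Z_0·(Z_L + jZ_0·tanβl)/(Z_0 + jZ_L·tanβl) = 62.6 − j68.1 Ω
Γ_s = (Z_in − Z_s)/(Z_in + Z_s) = (12.6 − j68.1)/(113 − j68.1), |Γ_s| = 0.526
VSWR = (1 + |Γ_s|)/(1 − |Γ_s|)

VSWR ≈ 3.22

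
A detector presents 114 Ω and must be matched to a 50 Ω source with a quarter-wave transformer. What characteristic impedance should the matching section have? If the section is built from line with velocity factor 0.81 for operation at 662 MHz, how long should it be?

Z_qwt ≈ 75.5 Ω; length ≈ 9.18 cm

Z_qwt = √(Z_0·R_L) = √(50 × 114) = √5700
λ = 0.81·c/f = 0.367 m, so l = λ/4 = 0.0918 m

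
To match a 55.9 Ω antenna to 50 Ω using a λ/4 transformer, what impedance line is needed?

Z_qwt = √(Z_0·R_L) = √(50 × 55.9) = √2795

Z_qwt ≈ 52.9 Ω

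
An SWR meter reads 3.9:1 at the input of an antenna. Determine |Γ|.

|Γ| ≈ 0.592

|Γ| = (S − 1)/(S + 1) = (3.9 − 1)/(3.9 + 1) = 2.9/4.9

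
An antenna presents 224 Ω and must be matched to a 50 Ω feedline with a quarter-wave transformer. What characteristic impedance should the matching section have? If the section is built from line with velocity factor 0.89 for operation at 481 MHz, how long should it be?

Z_qwt ≈ 106 Ω; length ≈ 13.9 cm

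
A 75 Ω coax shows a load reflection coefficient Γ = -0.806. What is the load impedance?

Z_L = Z_0·(1 + Γ)/(1 − Γ) = 75·(0.194)/(1.81)

Z_L ≈ 8.06 Ω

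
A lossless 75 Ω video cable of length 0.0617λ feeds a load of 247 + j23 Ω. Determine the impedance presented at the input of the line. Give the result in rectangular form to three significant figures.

βl = 2π × 0.0617 = 22.2°
tan(βl) = tan(22.2°) = 0.408
Z_in = Z_0·(Z_L + jZ_0·tanβl)/(Z_0 + jZ_L·tanβl)
     = 75·(247 + j53.6)/(65.6 + j101)

Z_in ≈ 112 − j111 Ω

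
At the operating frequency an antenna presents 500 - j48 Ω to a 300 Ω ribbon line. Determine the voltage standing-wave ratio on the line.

Γ = (Z_L − Z_0)/(Z_L + Z_0) = (200 − j48)/(800 − j48)
|Γ| = 206/801 = 0.257
VSWR = (1 + |Γ|)/(1 − |Γ|) = 1.26/0.743

VSWR ≈ 1.69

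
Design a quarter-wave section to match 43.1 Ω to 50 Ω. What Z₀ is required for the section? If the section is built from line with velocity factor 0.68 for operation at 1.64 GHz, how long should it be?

Z_qwt = √(Z_0·R_L) = √(50 × 43.1) = √2155
λ = 0.68·c/f = 0.124 m, so l = λ/4 = 0.0311 m

Z_qwt ≈ 46.4 Ω; length ≈ 3.11 cm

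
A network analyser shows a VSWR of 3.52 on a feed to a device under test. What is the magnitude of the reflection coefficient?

|Γ| ≈ 0.558

|Γ| = (S − 1)/(S + 1) = (3.52 − 1)/(3.52 + 1) = 2.52/4.52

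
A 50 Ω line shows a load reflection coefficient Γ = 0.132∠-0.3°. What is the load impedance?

Z_L ≈ 65.2 − j0.0917 Ω

Z_L = Z_0·(1 + Γ)/(1 − Γ) = 50·(1.13 − j0.000691)/(0.868 + j0.000691)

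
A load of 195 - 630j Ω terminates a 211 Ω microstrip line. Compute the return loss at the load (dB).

RL ≈ 1.51 dB

Γ = (-16 − j630)/(406 − j630), |Γ| = 0.841
RL = −20·log₁₀|Γ| = −20·log₁₀(0.841)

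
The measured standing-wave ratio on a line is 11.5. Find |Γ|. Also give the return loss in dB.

|Γ| = (S − 1)/(S + 1) = (11.5 − 1)/(11.5 + 1) = 10.5/12.5
RL = −20·log₁₀|Γ| = −20·log₁₀(0.84)

|Γ| ≈ 0.84; return loss ≈ 1.51 dB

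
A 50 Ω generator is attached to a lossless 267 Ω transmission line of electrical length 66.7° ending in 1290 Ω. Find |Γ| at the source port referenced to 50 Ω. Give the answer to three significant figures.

|Γ| ≈ 0.695

tan(βl) = 2.32
Z_in = Z_0·(Z_L + jZ_0·tanβl)/(Z_0 + jZ_L·tanβl) = 65 − j109 Ω
Γ_s = (Z_in − Z_s)/(Z_in + Z_s) = (15 − j109)/(115 − j109), |Γ_s| = 0.695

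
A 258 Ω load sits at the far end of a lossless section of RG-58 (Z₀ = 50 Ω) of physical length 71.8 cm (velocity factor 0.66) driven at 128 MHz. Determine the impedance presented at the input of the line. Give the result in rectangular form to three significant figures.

Z_in ≈ 113 + j122 Ω

λ = v/f = 0.66·c / 128 MHz = 1.55 m
βl = 2π·l/λ = 2π × 0.464 = 167°
tan(βl) = tan(167°) = -0.229
Z_in = Z_0·(Z_L + jZ_0·tanβl)/(Z_0 + jZ_L·tanβl)
     = 50·(258 − j11.5)/(50 − j59.1)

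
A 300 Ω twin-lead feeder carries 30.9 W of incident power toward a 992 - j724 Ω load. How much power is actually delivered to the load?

|Γ| = |(692 − j724)/(1292 − j724)| = 0.676
|Γ|² = 0.457
P_refl = |Γ|²·P_inc = 14.1 W, P_del = (1 − |Γ|²)·P_inc = 16.8 W

P_delivered ≈ 16.8 W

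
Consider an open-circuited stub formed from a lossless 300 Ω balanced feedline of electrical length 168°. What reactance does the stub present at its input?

tan(βl) = -0.213
For an open-circuited stub, Z_in = −jZ_0·cot(βl) = −jZ_0/tan(βl)

X_in ≈ 1410 Ω (inductive)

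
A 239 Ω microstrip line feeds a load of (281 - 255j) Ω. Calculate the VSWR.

Γ = (Z_L − Z_0)/(Z_L + Z_0) = (42 − j255)/(520 − j255)
|Γ| = 258/579 = 0.446
VSWR = (1 + |Γ|)/(1 − |Γ|) = 1.45/0.554

VSWR ≈ 2.61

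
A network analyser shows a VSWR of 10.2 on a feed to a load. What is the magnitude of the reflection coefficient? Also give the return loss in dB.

|Γ| ≈ 0.821; return loss ≈ 1.71 dB

|Γ| = (S − 1)/(S + 1) = (10.2 − 1)/(10.2 + 1) = 9.2/11.2
RL = −20·log₁₀|Γ| = −20·log₁₀(0.821)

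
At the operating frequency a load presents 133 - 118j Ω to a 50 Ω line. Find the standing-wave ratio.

Γ = (Z_L − Z_0)/(Z_L + Z_0) = (83 − j118)/(183 − j118)
|Γ| = 144/218 = 0.663
VSWR = (1 + |Γ|)/(1 − |Γ|) = 1.66/0.337

VSWR ≈ 4.93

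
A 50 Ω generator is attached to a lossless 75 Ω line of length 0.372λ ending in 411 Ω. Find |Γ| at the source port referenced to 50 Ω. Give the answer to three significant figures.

βl = 2π × 0.372 = 134°
tan(βl) = -1.04
Z_in = Z_0·(Z_L + jZ_0·tanβl)/(Z_0 + jZ_L·tanβl) = 25.6 + j67.7 Ω
Γ_s = (Z_in − Z_s)/(Z_in + Z_s) = (-24.4 + j67.7)/(75.6 + j67.7), |Γ_s| = 0.709

|Γ| ≈ 0.709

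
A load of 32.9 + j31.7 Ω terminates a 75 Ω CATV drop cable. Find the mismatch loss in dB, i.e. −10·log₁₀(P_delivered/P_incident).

mismatch loss ≈ 1.08 dB

Γ = (-42.1 + j31.7)/(107.9 + j31.7), |Γ| = 0.469
|Γ|² = 0.22, so P_del/P_inc = 1 − |Γ|² = 0.78
ML = −10·log₁₀(1 − |Γ|²)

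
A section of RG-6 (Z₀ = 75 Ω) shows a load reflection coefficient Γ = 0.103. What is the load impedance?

Z_L = Z_0·(1 + Γ)/(1 − Γ) = 75·(1.1)/(0.897)

Z_L ≈ 92.2 Ω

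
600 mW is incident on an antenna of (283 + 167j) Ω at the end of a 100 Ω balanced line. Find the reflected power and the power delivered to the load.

|Γ| = |(183 + j167)/(383 + j167)| = 0.593
|Γ|² = 0.352
P_refl = |Γ|²·P_inc = 211 mW, P_del = (1 − |Γ|²)·P_inc = 389 mW

P_reflected ≈ 211 mW; P_delivered ≈ 389 mW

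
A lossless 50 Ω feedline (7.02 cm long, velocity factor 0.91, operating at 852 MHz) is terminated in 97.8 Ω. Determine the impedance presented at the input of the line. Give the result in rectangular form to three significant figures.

λ = v/f = 0.91·c / 852 MHz = 0.32 m
βl = 2π·l/λ = 2π × 0.219 = 78.9°
tan(βl) = tan(78.9°) = 5.08
Z_in = Z_0·(Z_L + jZ_0·tanβl)/(Z_0 + jZ_L·tanβl)
     = 50·(97.8 + j254)/(50 + j497)

Z_in ≈ 26.3 − j7.19 Ω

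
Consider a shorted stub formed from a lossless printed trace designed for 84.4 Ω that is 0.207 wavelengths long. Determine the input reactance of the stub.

X_in ≈ 305 Ω (inductive)

βl = 2π × 0.207 = 74.5°
tan(βl) = 3.61
For a shorted stub, Z_in = jZ_0·tan(βl)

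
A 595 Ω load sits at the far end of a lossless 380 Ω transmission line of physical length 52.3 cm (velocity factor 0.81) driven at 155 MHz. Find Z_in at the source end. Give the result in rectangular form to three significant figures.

Z_in ≈ 285 + j115 Ω

λ = v/f = 0.81·c / 155 MHz = 1.57 m
βl = 2π·l/λ = 2π × 0.334 = 120°
tan(βl) = tan(120°) = -1.73
Z_in = Z_0·(Z_L + jZ_0·tanβl)/(Z_0 + jZ_L·tanβl)
     = 380·(595 − j656)/(380 − j1030)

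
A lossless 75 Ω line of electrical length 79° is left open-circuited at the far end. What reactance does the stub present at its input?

X_in ≈ -14.6 Ω (capacitive)

tan(βl) = 5.14
For an open-circuited stub, Z_in = −jZ_0·cot(βl) = −jZ_0/tan(βl)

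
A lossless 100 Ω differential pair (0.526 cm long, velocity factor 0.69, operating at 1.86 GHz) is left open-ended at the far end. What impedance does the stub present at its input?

Z_in ≈ −j327 Ω

λ = v/f = 0.69·c / 1.86 GHz = 0.111 m
βl = 2π·l/λ = 2π × 0.0473 = 17°
tan(βl) = 0.306
For an open-ended stub, Z_in = −jZ_0·cot(βl) = −jZ_0/tan(βl)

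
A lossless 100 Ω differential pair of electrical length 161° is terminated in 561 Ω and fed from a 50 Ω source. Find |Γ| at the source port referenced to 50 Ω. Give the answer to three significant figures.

|Γ| ≈ 0.824

tan(βl) = -0.344
Z_in = Z_0·(Z_L + jZ_0·tanβl)/(Z_0 + jZ_L·tanβl) = 133 + j222 Ω
Γ_s = (Z_in − Z_s)/(Z_in + Z_s) = (82.6 + j222)/(183 + j222), |Γ_s| = 0.824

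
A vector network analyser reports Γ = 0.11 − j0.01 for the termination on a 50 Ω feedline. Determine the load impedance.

Z_L ≈ 62.3 − j1.26 Ω

Z_L = Z_0·(1 + Γ)/(1 − Γ) = 50·(1.11 − j0.01)/(0.89 + j0.01)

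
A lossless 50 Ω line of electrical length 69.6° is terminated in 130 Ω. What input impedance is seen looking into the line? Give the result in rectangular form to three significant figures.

tan(βl) = tan(69.6°) = 2.69
Z_in = Z_0·(Z_L + jZ_0·tanβl)/(Z_0 + jZ_L·tanβl)
     = 50·(130 + j134)/(50 + j350)

Z_in ≈ 21.5 − j15.5 Ω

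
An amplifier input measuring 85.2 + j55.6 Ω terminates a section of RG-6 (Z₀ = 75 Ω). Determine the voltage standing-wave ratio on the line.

VSWR ≈ 2

Γ = (Z_L − Z_0)/(Z_L + Z_0) = (10.2 + j55.6)/(160.2 + j55.6)
|Γ| = 56.5/170 = 0.333
VSWR = (1 + |Γ|)/(1 − |Γ|) = 1.33/0.667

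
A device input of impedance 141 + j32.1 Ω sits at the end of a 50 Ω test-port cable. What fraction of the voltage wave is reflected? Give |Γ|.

Γ = (Z_L − Z_0)/(Z_L + Z_0) = (91 + j32.1)/(191 + j32.1)
|Γ| = 96.5/194

|Γ| ≈ 0.498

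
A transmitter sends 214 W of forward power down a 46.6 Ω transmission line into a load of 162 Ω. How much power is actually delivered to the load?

P_delivered ≈ 149 W

Γ = (162 − 46.6)/(162 + 46.6) = 0.553
|Γ|² = 0.306
P_refl = |Γ|²·P_inc = 65.5 W, P_del = (1 − |Γ|²)·P_inc = 149 W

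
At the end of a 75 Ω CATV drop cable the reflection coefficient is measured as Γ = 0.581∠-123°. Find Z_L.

Z_L ≈ 25.2 − j37.1 Ω

Z_L = Z_0·(1 + Γ)/(1 − Γ) = 75·(0.684 − j0.487)/(1.32 + j0.487)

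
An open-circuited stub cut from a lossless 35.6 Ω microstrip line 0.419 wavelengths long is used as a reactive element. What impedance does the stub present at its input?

βl = 2π × 0.419 = 151°
tan(βl) = -0.558
For an open-circuited stub, Z_in = −jZ_0·cot(βl) = −jZ_0/tan(βl)

Z_in ≈ +j63.8 Ω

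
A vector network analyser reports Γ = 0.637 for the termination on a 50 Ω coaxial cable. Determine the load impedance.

Z_L = Z_0·(1 + Γ)/(1 − Γ) = 50·(1.64)/(0.363)

Z_L ≈ 225 Ω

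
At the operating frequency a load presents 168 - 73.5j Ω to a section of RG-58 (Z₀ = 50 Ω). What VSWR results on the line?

VSWR ≈ 4.05

Γ = (Z_L − Z_0)/(Z_L + Z_0) = (118 − j73.5)/(218 − j73.5)
|Γ| = 139/230 = 0.604
VSWR = (1 + |Γ|)/(1 − |Γ|) = 1.6/0.396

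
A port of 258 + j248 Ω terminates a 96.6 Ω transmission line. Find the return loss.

Γ = (161.4 + j248)/(354.6 + j248), |Γ| = 0.684
RL = −20·log₁₀|Γ| = −20·log₁₀(0.684)

RL ≈ 3.3 dB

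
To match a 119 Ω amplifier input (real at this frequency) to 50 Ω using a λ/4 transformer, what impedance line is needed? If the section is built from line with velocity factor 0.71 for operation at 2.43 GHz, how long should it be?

Z_qwt = √(Z_0·R_L) = √(50 × 119) = √5950
λ = 0.71·c/f = 0.0877 m, so l = λ/4 = 0.0219 m

Z_qwt ≈ 77.1 Ω; length ≈ 2.19 cm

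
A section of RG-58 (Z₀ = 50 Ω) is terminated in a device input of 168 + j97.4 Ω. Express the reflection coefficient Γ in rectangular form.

Γ = (Z_L − Z_0)/(Z_L + Z_0) = (118 + j97.4)/(218 + j97.4)

Γ ≈ 0.618 + j0.171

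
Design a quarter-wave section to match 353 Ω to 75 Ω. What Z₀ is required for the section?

Z_qwt ≈ 163 Ω

Z_qwt = √(Z_0·R_L) = √(75 × 353) = √26480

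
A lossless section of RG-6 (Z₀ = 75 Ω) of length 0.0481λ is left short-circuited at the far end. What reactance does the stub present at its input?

X_in ≈ 23.4 Ω (inductive)

βl = 2π × 0.0481 = 17.3°
tan(βl) = 0.312
For a short-circuited stub, Z_in = jZ_0·tan(βl)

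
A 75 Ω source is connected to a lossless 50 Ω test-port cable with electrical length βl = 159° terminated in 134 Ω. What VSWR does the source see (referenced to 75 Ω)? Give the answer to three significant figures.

tan(βl) = -0.384
Z_in = Z_0·(Z_L + jZ_0·tanβl)/(Z_0 + jZ_L·tanβl) = 74.7 + j57.6 Ω
Γ_s = (Z_in − Z_s)/(Z_in + Z_s) = (-0.306 + j57.6)/(150 + j57.6), |Γ_s| = 0.359
VSWR = (1 + |Γ_s|)/(1 − |Γ_s|)

VSWR ≈ 2.12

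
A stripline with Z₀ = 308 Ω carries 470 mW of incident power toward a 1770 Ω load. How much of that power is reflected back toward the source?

Γ = (1770 − 308)/(1770 + 308) = 0.704
|Γ|² = 0.495
P_refl = |Γ|²·P_inc = 233 mW, P_del = (1 − |Γ|²)·P_inc = 237 mW

P_reflected ≈ 233 mW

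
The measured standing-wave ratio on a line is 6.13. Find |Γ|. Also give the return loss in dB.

|Γ| = (S − 1)/(S + 1) = (6.13 − 1)/(6.13 + 1) = 5.13/7.13
RL = −20·log₁₀|Γ| = −20·log₁₀(0.719)

|Γ| ≈ 0.719; return loss ≈ 2.86 dB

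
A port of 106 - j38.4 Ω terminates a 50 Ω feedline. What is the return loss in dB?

RL ≈ 7.48 dB

Γ = (56 − j38.4)/(156 − j38.4), |Γ| = 0.423
RL = −20·log₁₀|Γ| = −20·log₁₀(0.423)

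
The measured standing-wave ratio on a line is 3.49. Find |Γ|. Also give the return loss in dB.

|Γ| ≈ 0.555; return loss ≈ 5.12 dB

|Γ| = (S − 1)/(S + 1) = (3.49 − 1)/(3.49 + 1) = 2.49/4.49
RL = −20·log₁₀|Γ| = −20·log₁₀(0.555)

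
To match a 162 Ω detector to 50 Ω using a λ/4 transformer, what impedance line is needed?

Z_qwt ≈ 90 Ω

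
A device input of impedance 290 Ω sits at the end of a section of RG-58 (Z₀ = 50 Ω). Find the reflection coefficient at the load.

Γ = (Z_L − Z_0)/(Z_L + Z_0) = (290 − 50)/(290 + 50) = 240/340

Γ = 0.706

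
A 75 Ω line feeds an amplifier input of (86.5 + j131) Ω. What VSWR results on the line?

VSWR ≈ 4.44

Γ = (Z_L − Z_0)/(Z_L + Z_0) = (11.5 + j131)/(161.5 + j131)
|Γ| = 132/208 = 0.632
VSWR = (1 + |Γ|)/(1 − |Γ|) = 1.63/0.368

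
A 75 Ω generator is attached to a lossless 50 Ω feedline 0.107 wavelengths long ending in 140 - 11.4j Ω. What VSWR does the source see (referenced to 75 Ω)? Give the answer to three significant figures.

βl = 2π × 0.107 = 38.5°
tan(βl) = 0.796
Z_in = Z_0·(Z_L + jZ_0·tanβl)/(Z_0 + jZ_L·tanβl) = 35.9 − j43.8 Ω
Γ_s = (Z_in − Z_s)/(Z_in + Z_s) = (-39.1 − j43.8)/(111 − j43.8), |Γ_s| = 0.492
VSWR = (1 + |Γ_s|)/(1 − |Γ_s|)

VSWR ≈ 2.94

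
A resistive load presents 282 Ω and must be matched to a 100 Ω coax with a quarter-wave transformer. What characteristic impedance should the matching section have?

Z_qwt = √(Z_0·R_L) = √(100 × 282) = √28200

Z_qwt ≈ 168 Ω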